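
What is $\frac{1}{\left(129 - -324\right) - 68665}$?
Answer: $- \frac{1}{68212} \approx -1.466 \cdot 10^{-5}$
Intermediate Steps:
$\frac{1}{\left(129 - -324\right) - 68665} = \frac{1}{\left(129 + 324\right) - 68665} = \frac{1}{453 - 68665} = \frac{1}{-68212} = - \frac{1}{68212}$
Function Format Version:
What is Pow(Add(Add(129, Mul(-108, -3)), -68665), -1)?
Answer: Rational(-1, 68212) ≈ -1.4660e-5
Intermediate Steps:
Pow(Add(Add(129, Mul(-108, -3)), -68665), -1) = Pow(Add(Add(129, 324), -68665), -1) = Pow(Add(453, -68665), -1) = Pow(-68212, -1) = Rational(-1, 68212)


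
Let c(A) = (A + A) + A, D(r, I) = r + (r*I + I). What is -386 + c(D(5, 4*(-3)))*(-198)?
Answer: 39412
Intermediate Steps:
D(r, I) = I + r + I*r (D(r, I) = r + (I*r + I) = r + (I + I*r) = I + r + I*r)
c(A) = 3*A (c(A) = 2*A + A = 3*A)
-386 + c(D(5, 4*(-3)))*(-198) = -386 + (3*(4*(-3) + 5 + (4*(-3))*5))*(-198) = -386 + (3*(-12 + 5 - 12*5))*(-198) = -386 + (3*(-12 + 5 - 60))*(-198) = -386 + (3*(-67))*(-198) = -386 - 201*(-198) = -386 + 39798 = 39412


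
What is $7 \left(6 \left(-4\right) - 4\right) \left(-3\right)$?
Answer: $588$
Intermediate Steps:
$7 \left(6 \left(-4\right) - 4\right) \left(-3\right) = 7 \left(-24 - 4\right) \left(-3\right) = 7 \left(-28\right) \left(-3\right) = \left(-196\right) \left(-3\right) = 588$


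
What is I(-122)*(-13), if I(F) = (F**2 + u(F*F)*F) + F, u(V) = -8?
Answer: -204594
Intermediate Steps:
I(F) = F**2 - 7*F (I(F) = (F**2 - 8*F) + F = F**2 - 7*F)
I(-122)*(-13) = -122*(-7 - 122)*(-13) = -122*(-129)*(-13) = 15738*(-13) = -204594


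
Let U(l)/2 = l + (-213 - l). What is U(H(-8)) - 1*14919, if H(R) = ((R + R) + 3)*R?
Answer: -15345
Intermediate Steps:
H(R) = R*(3 + 2*R) (H(R) = (2*R + 3)*R = (3 + 2*R)*R = R*(3 + 2*R))
U(l) = -426 (U(l) = 2*(l + (-213 - l)) = 2*(-213) = -426)
U(H(-8)) - 1*14919 = -426 - 1*14919 = -426 - 14919 = -15345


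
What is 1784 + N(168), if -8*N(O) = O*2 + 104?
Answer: 1729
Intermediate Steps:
N(O) = -13 - O/4 (N(O) = -(O*2 + 104)/8 = -(2*O + 104)/8 = -(104 + 2*O)/8 = -13 - O/4)
1784 + N(168) = 1784 + (-13 - 1/4*168) = 1784 + (-13 - 42) = 1784 - 55 = 1729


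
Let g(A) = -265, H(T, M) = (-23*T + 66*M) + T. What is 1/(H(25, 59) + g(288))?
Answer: 1/3079 ≈ 0.00032478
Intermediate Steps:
H(T, M) = -22*T + 66*M
1/(H(25, 59) + g(288)) = 1/((-22*25 + 66*59) - 265) = 1/((-550 + 3894) - 265) = 1/(3344 - 265) = 1/3079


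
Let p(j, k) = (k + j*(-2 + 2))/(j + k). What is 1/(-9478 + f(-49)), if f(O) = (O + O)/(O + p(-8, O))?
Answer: -28/265327 ≈ -0.00010553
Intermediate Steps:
p(j, k) = k/(j + k) (p(j, k) = (k + j*0)/(j + k) = (k + 0)/(j + k) = k/(j + k))
f(O) = 2*O/(O + O/(-8 + O)) (f(O) = (O + O)/(O + O/(-8 + O)) = (2*O)/(O + O/(-8 + O)) = 2*O/(O + O/(-8 + O)))
1/(-9478 + f(-49)) = 1/(-9478 + 2*(-8 - 49)/(-7 - 49)) = 1/(-9478 + 2*(-57)/(-56)) = 1/(-9478 + 2*(-1/56)*(-57)) = 1/(-9478 + 57/28) = 1/(-265327/28) = -28/265327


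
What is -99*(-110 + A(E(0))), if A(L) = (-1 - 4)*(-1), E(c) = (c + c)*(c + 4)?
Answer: 10395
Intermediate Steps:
E(c) = 2*c*(4 + c) (E(c) = (2*c)*(4 + c) = 2*c*(4 + c))
A(L) = 5 (A(L) = -5*(-1) = 5)
-99*(-110 + A(E(0))) = -99*(-110 + 5) = -99*(-105) = 10395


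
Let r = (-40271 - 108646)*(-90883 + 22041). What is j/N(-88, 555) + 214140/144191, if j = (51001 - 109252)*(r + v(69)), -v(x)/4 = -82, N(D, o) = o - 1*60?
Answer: -28702389644799472874/23791515 ≈ -1.2064e+12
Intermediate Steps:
N(D, o) = -60 + o (N(D, o) = o - 60 = -60 + o)
v(x) = 328 (v(x) = -4*(-82) = 328)
r = 10251744114 (r = -148917*(-68842) = 10251744114)
j = -597174365490942 (j = (51001 - 109252)*(10251744114 + 328) = -58251*10251744442 = -597174365490942)
j/N(-88, 555) + 214140/144191 = -597174365490942/(-60 + 555) + 214140/144191 = -597174365490942/495 + 214140*(1/144191) = -597174365490942*1/495 + 214140/144191 = -199058121830314/165 + 214140/144191 = -28702389644799472874/23791515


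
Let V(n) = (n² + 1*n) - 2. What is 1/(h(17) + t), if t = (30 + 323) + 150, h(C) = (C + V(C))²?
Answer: 1/103544 ≈ 9.6577e-6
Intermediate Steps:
V(n) = -2 + n + n² (V(n) = (n² + n) - 2 = (n + n²) - 2 = -2 + n + n²)
h(C) = (-2 + C² + 2*C)² (h(C) = (C + (-2 + C + C²))² = (-2 + C² + 2*C)²)
t = 503 (t = 353 + 150 = 503)
1/(h(17) + t) = 1/((-2 + 17² + 2*17)² + 503) = 1/((-2 + 289 + 34)² + 503) = 1/(321² + 503) = 1/(103041 + 503) = 1/103544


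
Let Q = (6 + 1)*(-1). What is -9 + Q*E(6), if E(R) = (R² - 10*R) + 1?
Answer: 152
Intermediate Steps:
E(R) = 1 + R² - 10*R
Q = -7 (Q = 7*(-1) = -7)
-9 + Q*E(6) = -9 - 7*(1 + 6² - 10*6) = -9 - 7*(1 + 36 - 60) = -9 - 7*(-23) = -9 + 161 = 152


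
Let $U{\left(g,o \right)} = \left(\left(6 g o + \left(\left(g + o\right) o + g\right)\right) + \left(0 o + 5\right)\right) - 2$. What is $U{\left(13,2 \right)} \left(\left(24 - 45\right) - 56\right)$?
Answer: $-15554$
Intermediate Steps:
$U{\left(g,o \right)} = 3 + g + o \left(g + o\right) + 6 g o$ ($U{\left(g,o \right)} = \left(\left(6 g o + \left(o \left(g + o\right) + g\right)\right) + \left(0 + 5\right)\right) - 2 = \left(\left(6 g o + \left(g + o \left(g + o\right)\right)\right) + 5\right) - 2 = \left(\left(g + o \left(g + o\right) + 6 g o\right) + 5\right) - 2 = \left(5 + g + o \left(g + o\right) + 6 g o\right) - 2 = 3 + g + o \left(g + o\right) + 6 g o$)
$U{\left(13,2 \right)} \left(\left(24 - 45\right) - 56\right) = \left(3 + 13 + 2^{2} + 7 \cdot 13 \cdot 2\right) \left(\left(24 - 45\right) - 56\right) = \left(3 + 13 + 4 + 182\right) \left(-21 - 56\right) = 202 \left(-77\right) = -15554$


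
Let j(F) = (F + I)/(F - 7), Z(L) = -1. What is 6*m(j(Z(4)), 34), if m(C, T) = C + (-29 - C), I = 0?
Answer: -174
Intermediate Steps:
j(F) = F/(-7 + F) (j(F) = (F + 0)/(F - 7) = F/(-7 + F))
m(C, T) = -29
6*m(j(Z(4)), 34) = 6*(-29) = -174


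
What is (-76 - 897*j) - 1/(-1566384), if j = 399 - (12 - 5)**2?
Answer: -491885301983/1566384 ≈ -3.1403e+5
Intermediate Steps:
j = 350 (j = 399 - 1*7**2 = 399 - 1*49 = 399 - 49 = 350)
(-76 - 897*j) - 1/(-1566384) = (-76 - 897*350) - 1/(-1566384) = (-76 - 313950) - 1*(-1/1566384) = -314026 + 1/1566384 = -491885301983/1566384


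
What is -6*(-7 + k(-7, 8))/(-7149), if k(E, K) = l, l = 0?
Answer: -14/2383 ≈ -0.0058749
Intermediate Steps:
k(E, K) = 0
-6*(-7 + k(-7, 8))/(-7149) = -6*(-7 + 0)/(-7149) = -6*(-7)*(-1/7149) = 42*(-1/7149) = -14/2383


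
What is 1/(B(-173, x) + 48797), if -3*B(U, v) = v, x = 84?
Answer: 1/48769 ≈ 2.0505e-5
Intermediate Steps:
B(U, v) = -v/3
1/(B(-173, x) + 48797) = 1/(-1/3*84 + 48797) = 1/(-28 + 48797) = 1/48769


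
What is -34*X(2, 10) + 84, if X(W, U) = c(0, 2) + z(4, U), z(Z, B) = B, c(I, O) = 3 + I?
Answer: -358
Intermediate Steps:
X(W, U) = 3 + U (X(W, U) = (3 + 0) + U = 3 + U)
-34*X(2, 10) + 84 = -34*(3 + 10) + 84 = -34*13 + 84 = -442 + 84 = -358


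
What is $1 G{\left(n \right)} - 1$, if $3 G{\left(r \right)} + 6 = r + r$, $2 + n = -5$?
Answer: $- \frac{23}{3} \approx -7.6667$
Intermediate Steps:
$n = -7$ ($n = -2 - 5 = -7$)
$G{\left(r \right)} = -2 + \frac{2 r}{3}$ ($G{\left(r \right)} = -2 + \frac{r + r}{3} = -2 + \frac{2 r}{3}$)
$1 G{\left(n \right)} - 1 = 1 \left(-2 + \frac{2}{3} \left(-7\right)\right) - 1 = 1 \left(-2 - \frac{14}{3}\right) - 1 = 1 \left(- \frac{20}{3}\right) - 1 = - \frac{20}{3} - 1 = - \frac{23}{3}$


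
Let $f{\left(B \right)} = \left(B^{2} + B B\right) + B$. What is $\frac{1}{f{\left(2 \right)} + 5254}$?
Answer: $\frac{1}{5264} \approx 0.00018997$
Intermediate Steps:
$f{\left(B \right)} = B + 2 B^{2}$ ($f{\left(B \right)} = \left(B^{2} + B^{2}\right) + B = 2 B^{2} + B = B + 2 B^{2}$)
$\frac{1}{f{\left(2 \right)} + 5254} = \frac{1}{2 \left(1 + 2 \cdot 2\right) + 5254} = \frac{1}{2 \left(1 + 4\right) + 5254} = \frac{1}{2 \cdot 5 + 5254} = \frac{1}{10 + 5254} = \frac{1}{5264}$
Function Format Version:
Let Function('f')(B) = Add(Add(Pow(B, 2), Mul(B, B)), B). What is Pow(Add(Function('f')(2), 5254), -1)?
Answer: Rational(1, 5264) ≈ 0.00018997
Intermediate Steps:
Function('f')(B) = Add(B, Mul(2, Pow(B, 2))) (Function('f')(B) = Add(Add(Pow(B, 2), Pow(B, 2)), B) = Add(Mul(2, Pow(B, 2)), B) = Add(B, Mul(2, Pow(B, 2))))
Pow(Add(Function('f')(2), 5254), -1) = Pow(Add(Mul(2, Add(1, Mul(2, 2))), 5254), -1) = Pow(Add(Mul(2, Add(1, 4)), 5254), -1) = Pow(Add(Mul(2, 5), 5254), -1) = Pow(Add(10, 5254), -1) = Pow(5264, -1) = Rational(1, 5264)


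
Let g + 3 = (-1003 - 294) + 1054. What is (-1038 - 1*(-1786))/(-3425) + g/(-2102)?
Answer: -364873/3599675 ≈ -0.10136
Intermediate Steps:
g = -246 (g = -3 + ((-1003 - 294) + 1054) = -3 + (-1297 + 1054) = -3 - 243 = -246)
(-1038 - 1*(-1786))/(-3425) + g/(-2102) = (-1038 - 1*(-1786))/(-3425) - 246/(-2102) = (-1038 + 1786)*(-1/3425) - 246*(-1/2102) = 748*(-1/3425) + 123/1051 = -748/3425 + 123/1051 = -364873/3599675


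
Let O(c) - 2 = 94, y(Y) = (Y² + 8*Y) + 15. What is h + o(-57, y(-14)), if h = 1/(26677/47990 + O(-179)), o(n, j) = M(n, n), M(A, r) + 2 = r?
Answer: -273341313/4633717 ≈ -58.990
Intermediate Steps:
M(A, r) = -2 + r
y(Y) = 15 + Y² + 8*Y
o(n, j) = -2 + n
O(c) = 96 (O(c) = 2 + 94 = 96)
h = 47990/4633717 (h = 1/(26677/47990 + 96) = 1/(4633717/47990) = 47990/4633717 ≈ 0.010357)
h + o(-57, y(-14)) = 47990/4633717 + (-2 - 57) = 47990/4633717 - 59 = -273341313/4633717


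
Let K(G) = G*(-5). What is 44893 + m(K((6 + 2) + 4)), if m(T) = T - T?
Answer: 44893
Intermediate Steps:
K(G) = -5*G
m(T) = 0
44893 + m(K((6 + 2) + 4)) = 44893 + 0 = 44893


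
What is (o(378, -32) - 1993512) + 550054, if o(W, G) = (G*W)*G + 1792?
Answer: -1054594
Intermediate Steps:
o(W, G) = 1792 + W*G² (o(W, G) = W*G² + 1792 = 1792 + W*G²)
(o(378, -32) - 1993512) + 550054 = ((1792 + 378*(-32)²) - 1993512) + 550054 = ((1792 + 378*1024) - 1993512) + 550054 = ((1792 + 387072) - 1993512) + 550054 = (388864 - 1993512) + 550054 = -1604648 + 550054 = -1054594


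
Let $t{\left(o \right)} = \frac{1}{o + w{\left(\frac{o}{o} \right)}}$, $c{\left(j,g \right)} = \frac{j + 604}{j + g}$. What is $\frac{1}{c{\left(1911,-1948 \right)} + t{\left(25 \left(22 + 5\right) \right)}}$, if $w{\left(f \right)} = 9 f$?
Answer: $- \frac{25308}{1720223} \approx -0.014712$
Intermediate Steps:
$c{\left(j,g \right)} = \frac{604 + j}{g + j}$
$t{\left(o \right)} = \frac{1}{9 + o}$ ($t{\left(o \right)} = \frac{1}{o + 9 \frac{o}{o}} = \frac{1}{o + 9 \cdot 1} = \frac{1}{o + 9} = \frac{1}{9 + o}$)
$\frac{1}{c{\left(1911,-1948 \right)} + t{\left(25 \left(22 + 5\right) \right)}} = \frac{1}{\frac{604 + 1911}{-1948 + 1911} + \frac{1}{9 + 25 \left(22 + 5\right)}} = \frac{1}{\frac{1}{-37} \cdot 2515 + \frac{1}{9 + 25 \cdot 27}} = \frac{1}{\left(- \frac{1}{37}\right) 2515 + \frac{1}{9 + 675}} = \frac{1}{- \frac{2515}{37} + \frac{1}{684}} = \frac{1}{- \frac{1720223}{25308}} = - \frac{25308}{1720223}$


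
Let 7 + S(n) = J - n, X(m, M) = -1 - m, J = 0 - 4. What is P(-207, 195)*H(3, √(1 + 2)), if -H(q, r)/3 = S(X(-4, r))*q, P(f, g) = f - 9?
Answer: -27216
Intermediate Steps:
P(f, g) = -9 + f
J = -4
S(n) = -11 - n (S(n) = -7 + (-4 - n) = -11 - n)
H(q, r) = 42*q (H(q, r) = -3*(-11 - (-1 - 1*(-4)))*q = -3*(-11 - (-1 + 4))*q = -3*(-11 - 1*3)*q = -3*(-11 - 3)*q = -(-42)*q = 42*q)
P(-207, 195)*H(3, √(1 + 2)) = (-9 - 207)*(42*3) = -216*126 = -27216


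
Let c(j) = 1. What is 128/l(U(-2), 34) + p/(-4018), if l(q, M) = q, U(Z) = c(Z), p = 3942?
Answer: 255181/2009 ≈ 127.02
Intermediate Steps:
U(Z) = 1
128/l(U(-2), 34) + p/(-4018) = 128/1 + 3942/(-4018) = 128*1 + 3942*(-1/4018) = 128 - 1971/2009 = 255181/2009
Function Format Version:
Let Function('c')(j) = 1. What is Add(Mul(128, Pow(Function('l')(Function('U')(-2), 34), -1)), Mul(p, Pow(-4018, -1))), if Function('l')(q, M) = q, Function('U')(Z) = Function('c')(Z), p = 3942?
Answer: Rational(255181, 2009) ≈ 127.02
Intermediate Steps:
Function('U')(Z) = 1
Add(Mul(128, Pow(Function('l')(Function('U')(-2), 34), -1)), Mul(p, Pow(-4018, -1))) = Add(Mul(128, Pow(1, -1)), Mul(3942, Pow(-4018, -1))) = Add(Mul(128, 1), Mul(3942, Rational(-1, 4018))) = Add(128, Rational(-1971, 2009)) = Rational(255181, 2009)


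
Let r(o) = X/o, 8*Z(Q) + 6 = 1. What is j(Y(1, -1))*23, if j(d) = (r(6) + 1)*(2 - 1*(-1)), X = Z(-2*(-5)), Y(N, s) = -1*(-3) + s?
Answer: 989/16 ≈ 61.813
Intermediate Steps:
Z(Q) = -5/8 (Z(Q) = -3/4 + (1/8)*1 = -3/4 + 1/8 = -5/8)
Y(N, s) = 3 + s
X = -5/8 ≈ -0.62500
r(o) = -5/(8*o)
j(d) = 43/16 (j(d) = (-5/8/6 + 1)*(2 - 1*(-1)) = (-5/8*1/6 + 1)*(2 + 1) = (-5/48 + 1)*3 = (43/48)*3 = 43/16)
j(Y(1, -1))*23 = (43/16)*23 = 989/16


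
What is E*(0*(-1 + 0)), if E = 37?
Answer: 0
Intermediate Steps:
E*(0*(-1 + 0)) = 37*(0*(-1 + 0)) = 37*(0*(-1)) = 37*0 = 0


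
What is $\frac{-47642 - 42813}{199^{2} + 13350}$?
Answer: $- \frac{90455}{52951} \approx -1.7083$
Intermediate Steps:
$\frac{-47642 - 42813}{199^{2} + 13350} = - \frac{90455}{39601 + 13350} = - \frac{90455}{52951}$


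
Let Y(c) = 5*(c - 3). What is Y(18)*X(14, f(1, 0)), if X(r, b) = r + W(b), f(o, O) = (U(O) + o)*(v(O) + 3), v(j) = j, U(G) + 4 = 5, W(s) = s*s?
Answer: 3750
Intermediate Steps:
W(s) = s**2
U(G) = 1 (U(G) = -4 + 5 = 1)
Y(c) = -15 + 5*c (Y(c) = 5*(-3 + c) = -15 + 5*c)
f(o, O) = (1 + o)*(3 + O) (f(o, O) = (1 + o)*(O + 3) = (1 + o)*(3 + O))
X(r, b) = r + b**2
Y(18)*X(14, f(1, 0)) = (-15 + 5*18)*(14 + (3 + 0 + 3*1 + 0*1)**2) = (-15 + 90)*(14 + (3 + 0 + 3 + 0)**2) = 75*(14 + 6**2) = 75*(14 + 36) = 75*50 = 3750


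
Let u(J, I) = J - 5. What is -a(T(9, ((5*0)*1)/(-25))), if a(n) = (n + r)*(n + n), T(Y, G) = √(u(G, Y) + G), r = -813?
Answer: 10 + 1626*I*√5 ≈ 10.0 + 3635.8*I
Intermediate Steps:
u(J, I) = -5 + J
T(Y, G) = √(-5 + 2*G) (T(Y, G) = √((-5 + G) + G) = √(-5 + 2*G))
a(n) = 2*n*(-813 + n) (a(n) = (n - 813)*(n + n) = (-813 + n)*(2*n) = 2*n*(-813 + n))
-a(T(9, ((5*0)*1)/(-25))) = -2*√(-5 + 2*(((5*0)*1)/(-25)))*(-813 + √(-5 + 2*(((5*0)*1)/(-25)))) = -2*√(-5 + 2*((0*1)*(-1/25)))*(-813 + √(-5 + 2*((0*1)*(-1/25)))) = -2*√(-5 + 2*(0*(-1/25)))*(-813 + √(-5 + 2*(0*(-1/25)))) = -2*√(-5 + 2*0)*(-813 + √(-5 + 2*0)) = -2*√(-5 + 0)*(-813 + √(-5 + 0)) = -2*√(-5)*(-813 + √(-5)) = -2*I*√5*(-813 + I*√5)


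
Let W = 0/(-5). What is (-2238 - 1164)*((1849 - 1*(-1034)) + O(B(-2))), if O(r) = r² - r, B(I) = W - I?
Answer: -9814770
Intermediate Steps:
W = 0 (W = 0*(-⅕) = 0)
B(I) = -I (B(I) = 0 - I = -I)
(-2238 - 1164)*((1849 - 1*(-1034)) + O(B(-2))) = (-2238 - 1164)*((1849 - 1*(-1034)) + (-1*(-2))*(-1 - 1*(-2))) = -3402*((1849 + 1034) + 2*(-1 + 2)) = -3402*(2883 + 2*1) = -3402*(2883 + 2) = -3402*2885 = -9814770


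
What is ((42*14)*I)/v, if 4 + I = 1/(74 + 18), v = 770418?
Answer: -17983/5906538 ≈ -0.0030446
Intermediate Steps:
I = -367/92 (I = -4 + 1/(74 + 18) = -4 + 1/92 = -367/92 ≈ -3.9891)
((42*14)*I)/v = ((42*14)*(-367/92))/770418 = (588*(-367/92))*(1/770418) = -53949/23*1/770418 = -17983/5906538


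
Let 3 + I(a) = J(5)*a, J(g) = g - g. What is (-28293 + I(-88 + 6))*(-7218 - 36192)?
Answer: 1228329360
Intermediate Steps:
J(g) = 0
I(a) = -3 (I(a) = -3 + 0*a = -3 + 0 = -3)
(-28293 + I(-88 + 6))*(-7218 - 36192) = (-28293 - 3)*(-7218 - 36192) = -28296*(-43410) = 1228329360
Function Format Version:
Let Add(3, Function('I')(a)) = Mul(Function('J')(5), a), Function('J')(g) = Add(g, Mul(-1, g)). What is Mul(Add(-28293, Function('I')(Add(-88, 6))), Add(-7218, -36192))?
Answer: 1228329360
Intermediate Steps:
Function('J')(g) = 0
Function('I')(a) = -3 (Function('I')(a) = Add(-3, Mul(0, a)) = Add(-3, 0) = -3)
Mul(Add(-28293, Function('I')(Add(-88, 6))), Add(-7218, -36192)) = Mul(Add(-28293, -3), Add(-7218, -36192)) = Mul(-28296, -43410) = 1228329360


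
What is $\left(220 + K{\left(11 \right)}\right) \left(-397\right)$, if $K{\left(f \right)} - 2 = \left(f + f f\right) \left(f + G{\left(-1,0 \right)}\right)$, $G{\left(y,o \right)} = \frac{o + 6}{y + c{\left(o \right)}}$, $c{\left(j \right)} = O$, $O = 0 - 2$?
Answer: $-559770$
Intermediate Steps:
$O = -2$ ($O = 0 - 2 = -2$)
$c{\left(j \right)} = -2$
$G{\left(y,o \right)} = \frac{6 + o}{-2 + y}$ ($G{\left(y,o \right)} = \frac{o + 6}{y - 2} = \frac{6 + o}{-2 + y}$)
$K{\left(f \right)} = 2 + \left(-2 + f\right) \left(f + f^{2}\right)$ ($K{\left(f \right)} = 2 + \left(f + f f\right) \left(f + \frac{6 + 0}{-2 - 1}\right) = 2 + \left(f + f^{2}\right) \left(f + \frac{1}{-3} \cdot 6\right) = 2 + \left(f + f^{2}\right) \left(f - 2\right) = 2 + \left(f + f^{2}\right) \left(-2 + f\right) = 2 + \left(-2 + f\right) \left(f + f^{2}\right)$)
$\left(220 + K{\left(11 \right)}\right) \left(-397\right) = \left(220 + \left(2 + 11^{3} - 11^{2} - 22\right)\right) \left(-397\right) = \left(220 + \left(2 + 1331 - 121 - 22\right)\right) \left(-397\right) = \left(220 + 1190\right) \left(-397\right) = 1410 \left(-397\right) = -559770$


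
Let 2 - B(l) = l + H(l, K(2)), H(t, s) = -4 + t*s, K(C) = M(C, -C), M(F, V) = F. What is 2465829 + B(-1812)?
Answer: 2471271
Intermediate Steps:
K(C) = C
H(t, s) = -4 + s*t
B(l) = 6 - 3*l (B(l) = 2 - (l + (-4 + 2*l)) = 2 - (-4 + 3*l) = 2 + (4 - 3*l) = 6 - 3*l)
2465829 + B(-1812) = 2465829 + (6 - 3*(-1812)) = 2465829 + (6 + 5436) = 2465829 + 5442 = 2471271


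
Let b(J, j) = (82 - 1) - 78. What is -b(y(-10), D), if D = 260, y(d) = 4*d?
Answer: -3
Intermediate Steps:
b(J, j) = 3 (b(J, j) = 81 - 78 = 3)
-b(y(-10), D) = -1*3 = -3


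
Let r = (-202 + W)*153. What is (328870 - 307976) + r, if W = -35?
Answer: -15367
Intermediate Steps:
r = -36261 (r = (-202 - 35)*153 = -237*153 = -36261)
(328870 - 307976) + r = (328870 - 307976) - 36261 = 20894 - 36261 = -15367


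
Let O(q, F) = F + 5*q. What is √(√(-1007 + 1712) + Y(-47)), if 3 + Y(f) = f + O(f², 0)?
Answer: √(10995 + √705) ≈ 104.98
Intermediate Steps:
Y(f) = -3 + f + 5*f² (Y(f) = -3 + (f + (0 + 5*f²)) = -3 + (f + 5*f²) = -3 + f + 5*f²)
√(√(-1007 + 1712) + Y(-47)) = √(√(-1007 + 1712) + (-3 - 47 + 5*(-47)²)) = √(√705 + (-3 - 47 + 5*2209)) = √(√705 + (-3 - 47 + 11045)) = √(√705 + 10995) = √(10995 + √705)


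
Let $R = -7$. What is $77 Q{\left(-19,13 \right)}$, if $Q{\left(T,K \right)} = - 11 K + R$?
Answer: $-11550$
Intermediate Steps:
$Q{\left(T,K \right)} = -7 - 11 K$ ($Q{\left(T,K \right)} = - 11 K - 7 = -7 - 11 K$)
$77 Q{\left(-19,13 \right)} = 77 \left(-7 - 143\right) = 77 \left(-150\right) = -11550$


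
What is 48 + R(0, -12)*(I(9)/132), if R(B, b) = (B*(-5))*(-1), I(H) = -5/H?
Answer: 48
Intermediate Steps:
R(B, b) = 5*B (R(B, b) = -5*B*(-1) = 5*B)
48 + R(0, -12)*(I(9)/132) = 48 + (5*0)*(-5/9/132) = 48 + 0*(-5*1/9*(1/132)) = 48 + 0*(-5/9*1/132) = 48 + 0*(-5/1188) = 48 + 0 = 48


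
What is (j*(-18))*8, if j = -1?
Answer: 144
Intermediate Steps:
(j*(-18))*8 = -1*(-18)*8 = 18*8 = 144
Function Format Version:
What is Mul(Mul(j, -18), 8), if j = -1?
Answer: 144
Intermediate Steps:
Mul(Mul(j, -18), 8) = Mul(Mul(-1, -18), 8) = Mul(18, 8) = 144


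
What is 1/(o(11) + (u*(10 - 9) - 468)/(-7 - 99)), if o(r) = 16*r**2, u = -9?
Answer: 2/3881 ≈ 0.00051533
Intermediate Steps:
1/(o(11) + (u*(10 - 9) - 468)/(-7 - 99)) = 1/(16*11**2 + (-9*(10 - 9) - 468)/(-7 - 99)) = 1/(16*121 + (-9*1 - 468)/(-106)) = 1/(1936 + (-9 - 468)*(-1/106)) = 1/(1936 - 477*(-1/106)) = 1/(1936 + 9/2) = 1/(3881/2) = 2/3881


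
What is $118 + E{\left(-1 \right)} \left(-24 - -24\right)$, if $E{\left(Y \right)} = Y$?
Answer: $118$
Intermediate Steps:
$118 + E{\left(-1 \right)} \left(-24 - -24\right) = 118 - \left(-24 - -24\right) = 118 - \left(-24 + 24\right) = 118 - 0 = 118 + 0 = 118$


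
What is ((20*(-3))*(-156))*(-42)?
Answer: -393120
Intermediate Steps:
((20*(-3))*(-156))*(-42) = -60*(-156)*(-42) = 9360*(-42) = -393120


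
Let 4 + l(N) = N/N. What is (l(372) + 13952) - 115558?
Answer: -101609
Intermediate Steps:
l(N) = -3 (l(N) = -4 + N/N = -4 + 1 = -3)
(l(372) + 13952) - 115558 = (-3 + 13952) - 115558 = 13949 - 115558 = -101609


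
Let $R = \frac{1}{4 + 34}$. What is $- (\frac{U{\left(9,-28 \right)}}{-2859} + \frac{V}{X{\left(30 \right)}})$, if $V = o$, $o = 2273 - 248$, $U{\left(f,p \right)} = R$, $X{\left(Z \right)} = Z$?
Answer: $- \frac{3666667}{54321} \approx -67.5$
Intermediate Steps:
$R = \frac{1}{38} \approx 0.026316$
$U{\left(f,p \right)} = \frac{1}{38}$
$o = 2025$ ($o = 2273 - 248 = 2025$)
$V = 2025$
$- (\frac{U{\left(9,-28 \right)}}{-2859} + \frac{V}{X{\left(30 \right)}}) = - (\frac{1}{38 \left(-2859\right)} + \frac{2025}{30}) = - (\frac{1}{38} \left(- \frac{1}{2859}\right) + 2025 \cdot \frac{1}{30}) = - (- \frac{1}{108642} + \frac{135}{2}) = \left(-1\right) \frac{3666667}{54321} = - \frac{3666667}{54321}$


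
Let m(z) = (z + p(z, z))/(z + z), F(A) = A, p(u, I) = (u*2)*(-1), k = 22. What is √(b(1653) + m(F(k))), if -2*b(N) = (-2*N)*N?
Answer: √10929634/2 ≈ 1653.0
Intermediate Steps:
p(u, I) = -2*u (p(u, I) = (2*u)*(-1) = -2*u)
b(N) = N² (b(N) = -(-2*N)*N/2 = -(-1)*N² = N²)
m(z) = -½ (m(z) = (z - 2*z)/(z + z) = (-z)/((2*z)) = (-z)*(1/(2*z)) = -½)
√(b(1653) + m(F(k))) = √(1653² - ½) = √(2732409 - ½) = √(5464817/2) = √10929634/2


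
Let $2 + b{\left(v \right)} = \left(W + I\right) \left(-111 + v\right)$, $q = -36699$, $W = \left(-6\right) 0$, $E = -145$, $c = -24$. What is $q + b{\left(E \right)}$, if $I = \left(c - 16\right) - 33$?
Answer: $-18013$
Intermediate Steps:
$W = 0$
$I = -73$ ($I = \left(-24 - 16\right) - 33 = -40 - 33 = -73$)
$b{\left(v \right)} = 8101 - 73 v$ ($b{\left(v \right)} = -2 + \left(0 - 73\right) \left(-111 + v\right) = -2 - 73 \left(-111 + v\right) = -2 - \left(-8103 + 73 v\right) = 8101 - 73 v$)
$q + b{\left(E \right)} = -36699 + \left(8101 - -10585\right) = -36699 + \left(8101 + 10585\right) = -36699 + 18686 = -18013$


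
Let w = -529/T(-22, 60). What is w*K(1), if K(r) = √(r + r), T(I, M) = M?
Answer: -529*√2/60 ≈ -12.469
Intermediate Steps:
K(r) = √2*√r (K(r) = √(2*r) = √2*√r)
w = -529/60 ≈ -8.8167
w*K(1) = -529*√2*√1/60 = -529*√2/60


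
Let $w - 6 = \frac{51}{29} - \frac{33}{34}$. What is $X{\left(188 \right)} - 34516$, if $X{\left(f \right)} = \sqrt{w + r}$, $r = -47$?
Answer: $-34516 + \frac{i \sqrt{39093914}}{986} \approx -34516.0 + 6.3413 i$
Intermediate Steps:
$w = \frac{6693}{986}$ ($w = 6 + \left(\frac{51}{29} - \frac{33}{34}\right) = 6 + \frac{777}{986} = \frac{6693}{986} \approx 6.788$)
$X{\left(f \right)} = \frac{i \sqrt{39093914}}{986}$ ($X{\left(f \right)} = \sqrt{\frac{6693}{986} - 47} = \sqrt{- \frac{39649}{986}} = \frac{i \sqrt{39093914}}{986}$)
$X{\left(188 \right)} - 34516 = \frac{i \sqrt{39093914}}{986} - 34516 = -34516 + \frac{i \sqrt{39093914}}{986}$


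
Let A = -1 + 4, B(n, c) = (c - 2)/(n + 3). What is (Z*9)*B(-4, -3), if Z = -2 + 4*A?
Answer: 450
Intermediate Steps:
B(n, c) = (-2 + c)/(3 + n)
A = 3
Z = 10 (Z = -2 + 4*3 = -2 + 12 = 10)
(Z*9)*B(-4, -3) = (10*9)*((-2 - 3)/(3 - 4)) = 90*(-5/(-1)) = 90*(-1*(-5)) = 90*5 = 450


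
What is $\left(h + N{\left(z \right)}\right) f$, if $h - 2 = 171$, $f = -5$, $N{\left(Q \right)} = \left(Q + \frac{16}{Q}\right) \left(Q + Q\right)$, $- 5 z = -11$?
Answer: $- \frac{5367}{5} \approx -1073.4$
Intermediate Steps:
$z = \frac{11}{5}$ ($z = \left(- \frac{1}{5}\right) \left(-11\right) = \frac{11}{5} \approx 2.2$)
$N{\left(Q \right)} = 2 Q \left(Q + \frac{16}{Q}\right)$ ($N{\left(Q \right)} = \left(Q + \frac{16}{Q}\right) 2 Q = 2 Q \left(Q + \frac{16}{Q}\right)$)
$h = 173$ ($h = 2 + 171 = 173$)
$\left(h + N{\left(z \right)}\right) f = \left(173 + \left(32 + 2 \left(\frac{11}{5}\right)^{2}\right)\right) \left(-5\right) = \left(173 + \left(32 + 2 \cdot \frac{121}{25}\right)\right) \left(-5\right) = \left(173 + \left(32 + \frac{242}{25}\right)\right) \left(-5\right) = \left(173 + \frac{1042}{25}\right) \left(-5\right) = \frac{5367}{25} \left(-5\right) = - \frac{5367}{5}$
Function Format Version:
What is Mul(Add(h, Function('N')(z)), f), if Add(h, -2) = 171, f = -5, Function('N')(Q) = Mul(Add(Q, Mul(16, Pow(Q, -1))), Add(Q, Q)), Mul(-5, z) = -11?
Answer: Rational(-5367, 5) ≈ -1073.4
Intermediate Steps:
z = Rational(11, 5) (z = Mul(Rational(-1, 5), -11) = Rational(11, 5) ≈ 2.2000)
Function('N')(Q) = Mul(2, Q, Add(Q, Mul(16, Pow(Q, -1)))) (Function('N')(Q) = Mul(Add(Q, Mul(16, Pow(Q, -1))), Mul(2, Q)) = Mul(2, Q, Add(Q, Mul(16, Pow(Q, -1)))))
h = 173 (h = Add(2, 171) = 173)
Mul(Add(h, Function('N')(z)), f) = Mul(Add(173, Add(32, Mul(2, Pow(Rational(11, 5), 2)))), -5) = Mul(Add(173, Add(32, Mul(2, Rational(121, 25)))), -5) = Mul(Add(173, Add(32, Rational(242, 25))), -5) = Mul(Add(173, Rational(1042, 25)), -5) = Mul(Rational(5367, 25), -5) = Rational(-5367, 5)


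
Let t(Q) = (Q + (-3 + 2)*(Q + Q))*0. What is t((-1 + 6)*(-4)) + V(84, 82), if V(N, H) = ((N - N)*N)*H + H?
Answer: 82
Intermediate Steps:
V(N, H) = H (V(N, H) = (0*N)*H + H = 0*H + H = 0 + H = H)
t(Q) = 0 (t(Q) = (Q - 2*Q)*0 = -Q*0 = 0)
t((-1 + 6)*(-4)) + V(84, 82) = 0 + 82 = 82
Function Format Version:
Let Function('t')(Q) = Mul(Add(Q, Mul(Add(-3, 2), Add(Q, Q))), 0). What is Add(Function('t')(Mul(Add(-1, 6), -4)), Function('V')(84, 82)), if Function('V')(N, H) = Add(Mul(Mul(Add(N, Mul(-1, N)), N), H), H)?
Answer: 82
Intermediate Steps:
Function('V')(N, H) = H (Function('V')(N, H) = Add(Mul(Mul(0, N), H), H) = Add(Mul(0, H), H) = Add(0, H) = H)
Function('t')(Q) = 0 (Function('t')(Q) = Mul(Add(Q, Mul(-1, Mul(2, Q))), 0) = Mul(Add(Q, Mul(-2, Q)), 0) = Mul(Mul(-1, Q), 0) = 0)
Add(Function('t')(Mul(Add(-1, 6), -4)), Function('V')(84, 82)) = Add(0, 82) = 82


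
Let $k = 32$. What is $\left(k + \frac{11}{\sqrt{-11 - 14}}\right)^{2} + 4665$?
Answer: $\frac{142104}{25} - \frac{704 i}{5} \approx 5684.2 - 140.8 i$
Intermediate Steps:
$\left(k + \frac{11}{\sqrt{-11 - 14}}\right)^{2} + 4665 = \left(32 + \frac{11}{\sqrt{-11 - 14}}\right)^{2} + 4665 = \left(32 + \frac{11}{\sqrt{-25}}\right)^{2} + 4665 = \left(32 + \frac{11}{5 i}\right)^{2} + 4665 = \left(32 + 11 \left(- \frac{i}{5}\right)\right)^{2} + 4665 = \left(32 - \frac{11 i}{5}\right)^{2} + 4665 = 4665 + \left(32 - \frac{11 i}{5}\right)^{2}$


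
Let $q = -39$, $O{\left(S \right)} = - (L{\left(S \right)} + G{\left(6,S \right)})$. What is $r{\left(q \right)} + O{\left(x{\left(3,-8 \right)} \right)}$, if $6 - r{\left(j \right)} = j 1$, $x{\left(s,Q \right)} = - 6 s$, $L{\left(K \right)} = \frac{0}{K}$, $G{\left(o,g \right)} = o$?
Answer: $39$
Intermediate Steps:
$L{\left(K \right)} = 0$
$O{\left(S \right)} = -6$ ($O{\left(S \right)} = - (0 + 6) = \left(-1\right) 6 = -6$)
$r{\left(j \right)} = 6 - j$ ($r{\left(j \right)} = 6 - j 1 = 6 - j$)
$r{\left(q \right)} + O{\left(x{\left(3,-8 \right)} \right)} = \left(6 - -39\right) - 6 = \left(6 + 39\right) - 6 = 45 - 6 = 39$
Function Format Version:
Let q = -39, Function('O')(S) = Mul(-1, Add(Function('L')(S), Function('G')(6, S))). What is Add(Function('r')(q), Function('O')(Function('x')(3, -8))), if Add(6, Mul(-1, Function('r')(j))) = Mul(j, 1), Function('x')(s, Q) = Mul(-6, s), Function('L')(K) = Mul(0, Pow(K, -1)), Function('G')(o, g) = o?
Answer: 39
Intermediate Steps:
Function('L')(K) = 0
Function('O')(S) = -6 (Function('O')(S) = Mul(-1, Add(0, 6)) = Mul(-1, 6) = -6)
Function('r')(j) = Add(6, Mul(-1, j)) (Function('r')(j) = Add(6, Mul(-1, Mul(j, 1))) = Add(6, Mul(-1, j)))
Add(Function('r')(q), Function('O')(Function('x')(3, -8))) = Add(Add(6, Mul(-1, -39)), -6) = Add(Add(6, 39), -6) = Add(45, -6) = 39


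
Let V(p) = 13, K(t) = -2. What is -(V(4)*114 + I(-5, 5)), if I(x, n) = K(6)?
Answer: -1480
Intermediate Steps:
I(x, n) = -2
-(V(4)*114 + I(-5, 5)) = -(13*114 - 2) = -(1482 - 2) = -1*1480 = -1480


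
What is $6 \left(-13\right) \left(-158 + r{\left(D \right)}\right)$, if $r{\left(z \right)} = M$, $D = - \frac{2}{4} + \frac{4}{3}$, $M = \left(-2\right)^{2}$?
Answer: $12012$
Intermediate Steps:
$M = 4$
$D = \frac{5}{6}$ ($D = \left(-2\right) \frac{1}{4} + 4 \cdot \frac{1}{3} = - \frac{1}{2} + \frac{4}{3} = \frac{5}{6} \approx 0.83333$)
$r{\left(z \right)} = 4$
$6 \left(-13\right) \left(-158 + r{\left(D \right)}\right) = 6 \left(-13\right) \left(-158 + 4\right) = \left(-78\right) \left(-154\right) = 12012$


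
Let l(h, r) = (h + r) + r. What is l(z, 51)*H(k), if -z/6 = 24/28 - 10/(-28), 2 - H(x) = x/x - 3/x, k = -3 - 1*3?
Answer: 663/14 ≈ 47.357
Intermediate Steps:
k = -6 (k = -3 - 3 = -6)
H(x) = 1 + 3/x (H(x) = 2 - (x/x - 3/x) = 2 - (1 - 3/x) = 2 + (-1 + 3/x) = 1 + 3/x)
z = -51/7 (z = -6*(24/28 - 10/(-28)) = -6*(24*(1/28) - 10*(-1/28)) = -6*(6/7 + 5/14) = -6*17/14 = -51/7 ≈ -7.2857)
l(h, r) = h + 2*r
l(z, 51)*H(k) = (-51/7 + 2*51)*((3 - 6)/(-6)) = (-51/7 + 102)*(-⅙*(-3)) = (663/7)*(½) = 663/14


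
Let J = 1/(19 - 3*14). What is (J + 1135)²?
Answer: 681418816/529 ≈ 1.2881e+6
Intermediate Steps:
J = -1/23 (J = 1/(19 - 42) = 1/(-23) = -1/23 ≈ -0.043478)
(J + 1135)² = (-1/23 + 1135)² = (26104/23)² = 681418816/529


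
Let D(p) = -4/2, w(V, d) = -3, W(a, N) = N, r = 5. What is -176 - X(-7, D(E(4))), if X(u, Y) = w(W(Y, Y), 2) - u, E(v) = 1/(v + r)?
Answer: -180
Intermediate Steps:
E(v) = 1/(5 + v) (E(v) = 1/(v + 5) = 1/(5 + v))
D(p) = -2 (D(p) = -4*½ = -2)
X(u, Y) = -3 - u
-176 - X(-7, D(E(4))) = -176 - (-3 - 1*(-7)) = -176 - (-3 + 7) = -176 - 1*4 = -176 - 4 = -180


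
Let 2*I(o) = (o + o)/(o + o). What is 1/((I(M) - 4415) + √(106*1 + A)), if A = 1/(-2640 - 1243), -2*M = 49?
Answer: -7618446/33631446935 - 4*√177581239/100894340805 ≈ -0.00022706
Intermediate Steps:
M = -49/2 (M = -½*49 = -49/2 ≈ -24.500)
A = -1/3883 (A = 1/(-3883) = -1/3883 ≈ -0.00025753)
I(o) = ½ (I(o) = ((o + o)/(o + o))/2 = ((2*o)/((2*o)))/2 = ((2*o)*(1/(2*o)))/2 = (½)*1 = ½)
1/((I(M) - 4415) + √(106*1 + A)) = 1/((½ - 4415) + √(106*1 - 1/3883)) = 1/(-8829/2 + √(106 - 1/3883)) = 1/(-8829/2 + √(411597/3883)) = 1/(-8829/2 + 3*√177581239/3883)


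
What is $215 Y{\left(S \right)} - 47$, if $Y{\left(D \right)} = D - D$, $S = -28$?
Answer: $-47$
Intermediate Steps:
$Y{\left(D \right)} = 0$
$215 Y{\left(S \right)} - 47 = 215 \cdot 0 - 47 = 0 - 47 = -47$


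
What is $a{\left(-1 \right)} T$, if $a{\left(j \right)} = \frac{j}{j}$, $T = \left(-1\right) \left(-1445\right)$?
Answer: $1445$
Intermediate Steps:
$T = 1445$
$a{\left(j \right)} = 1$
$a{\left(-1 \right)} T = 1 \cdot 1445 = 1445$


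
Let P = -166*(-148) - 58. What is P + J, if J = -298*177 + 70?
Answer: -28166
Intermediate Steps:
J = -52676 (J = -52746 + 70 = -52676)
P = 24510 (P = 24568 - 58 = 24510)
P + J = 24510 - 52676 = -28166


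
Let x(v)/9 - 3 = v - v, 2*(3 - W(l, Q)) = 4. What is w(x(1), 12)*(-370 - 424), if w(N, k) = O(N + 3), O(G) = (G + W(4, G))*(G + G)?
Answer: -1476840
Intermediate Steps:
W(l, Q) = 1 (W(l, Q) = 3 - 1/2*4 = 3 - 2 = 1)
O(G) = 2*G*(1 + G) (O(G) = (G + 1)*(G + G) = (1 + G)*(2*G) = 2*G*(1 + G))
x(v) = 27 (x(v) = 27 + 9*(v - v) = 27 + 9*0 = 27 + 0 = 27)
w(N, k) = 2*(3 + N)*(4 + N) (w(N, k) = 2*(N + 3)*(1 + (N + 3)) = 2*(3 + N)*(1 + (3 + N)) = 2*(3 + N)*(4 + N))
w(x(1), 12)*(-370 - 424) = (2*(3 + 27)*(4 + 27))*(-370 - 424) = (2*30*31)*(-794) = 1860*(-794) = -1476840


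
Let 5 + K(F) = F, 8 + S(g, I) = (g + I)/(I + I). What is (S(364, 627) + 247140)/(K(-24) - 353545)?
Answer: -309904519/443381796 ≈ -0.69896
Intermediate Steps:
S(g, I) = -8 + (I + g)/(2*I) (S(g, I) = -8 + (g + I)/(I + I) = -8 + (I + g)/((2*I)) = -8 + (I + g)*(1/(2*I)) = -8 + (I + g)/(2*I))
K(F) = -5 + F
(S(364, 627) + 247140)/(K(-24) - 353545) = ((½)*(364 - 15*627)/627 + 247140)/((-5 - 24) - 353545) = ((½)*(1/627)*(364 - 9405) + 247140)/(-29 - 353545) = ((½)*(1/627)*(-9041) + 247140)/(-353574) = (-9041/1254 + 247140)*(-1/353574) = (309904519/1254)*(-1/353574) = -309904519/443381796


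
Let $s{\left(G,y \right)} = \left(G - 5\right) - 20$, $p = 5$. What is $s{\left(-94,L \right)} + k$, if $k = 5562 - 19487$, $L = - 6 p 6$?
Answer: $-14044$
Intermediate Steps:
$L = -180$ ($L = \left(-6\right) 5 \cdot 6 = \left(-30\right) 6 = -180$)
$s{\left(G,y \right)} = -25 + G$ ($s{\left(G,y \right)} = \left(-5 + G\right) - 20 = -25 + G$)
$k = -13925$ ($k = 5562 - 19487 = -13925$)
$s{\left(-94,L \right)} + k = \left(-25 - 94\right) - 13925 = -119 - 13925 = -14044$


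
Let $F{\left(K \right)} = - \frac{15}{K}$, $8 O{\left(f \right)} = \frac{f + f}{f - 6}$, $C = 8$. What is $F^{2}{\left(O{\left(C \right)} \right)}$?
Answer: $225$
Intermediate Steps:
$O{\left(f \right)} = \frac{f}{4 \left(-6 + f\right)}$ ($O{\left(f \right)} = \frac{\left(f + f\right) \frac{1}{f - 6}}{8} = \frac{2 f \frac{1}{-6 + f}}{8} = \frac{f}{4 \left(-6 + f\right)}$)
$F^{2}{\left(O{\left(C \right)} \right)} = \left(- \frac{15}{\frac{1}{4} \cdot 8 \frac{1}{-6 + 8}}\right)^{2} = \left(- \frac{15}{\frac{1}{4} \cdot 8 \cdot \frac{1}{2}}\right)^{2} = \left(- \frac{15}{1}\right)^{2} = \left(\left(-15\right) 1\right)^{2} = \left(-15\right)^{2} = 225$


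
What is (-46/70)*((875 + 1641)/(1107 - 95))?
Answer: -629/385 ≈ -1.6338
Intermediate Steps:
(-46/70)*((875 + 1641)/(1107 - 95)) = (-46*1/70)*(2516/1012) = -57868/(35*1012) = -23/35*629/253 = -629/385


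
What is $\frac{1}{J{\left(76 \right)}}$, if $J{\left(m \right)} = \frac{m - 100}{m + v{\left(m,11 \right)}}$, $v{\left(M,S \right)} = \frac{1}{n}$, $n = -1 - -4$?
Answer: $- \frac{229}{72} \approx -3.1806$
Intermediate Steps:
$n = 3$ ($n = -1 + 4 = 3$)
$v{\left(M,S \right)} = \frac{1}{3}$
$J{\left(m \right)} = \frac{-100 + m}{\frac{1}{3} + m}$ ($J{\left(m \right)} = \frac{m - 100}{m + \frac{1}{3}} = \frac{-100 + m}{\frac{1}{3} + m}$)
$\frac{1}{J{\left(76 \right)}} = \frac{1}{3 \frac{1}{1 + 3 \cdot 76} \left(-100 + 76\right)} = \frac{1}{3 \frac{1}{1 + 228} \left(-24\right)} = \frac{1}{3 \cdot \frac{1}{229} \left(-24\right)} = \frac{1}{- \frac{72}{229}} = - \frac{229}{72}$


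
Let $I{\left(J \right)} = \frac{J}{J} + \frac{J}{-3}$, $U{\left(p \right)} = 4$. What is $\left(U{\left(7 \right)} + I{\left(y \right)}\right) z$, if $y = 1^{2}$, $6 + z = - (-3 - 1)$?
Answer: $- \frac{28}{3} \approx -9.3333$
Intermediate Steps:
$z = -2$ ($z = -6 - \left(-3 - 1\right) = -6 - -4 = -6 + 4 = -2$)
$y = 1$
$I{\left(J \right)} = 1 - \frac{J}{3}$ ($I{\left(J \right)} = 1 + J \left(- \frac{1}{3}\right) = 1 - \frac{J}{3}$)
$\left(U{\left(7 \right)} + I{\left(y \right)}\right) z = \left(4 + \left(1 - \frac{1}{3}\right)\right) \left(-2\right) = \left(4 + \frac{2}{3}\right) \left(-2\right) = \frac{14}{3} \left(-2\right) = - \frac{28}{3}$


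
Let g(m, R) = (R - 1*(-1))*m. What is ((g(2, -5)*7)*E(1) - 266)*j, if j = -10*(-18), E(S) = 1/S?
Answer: -57960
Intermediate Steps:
E(S) = 1/S
g(m, R) = m*(1 + R) (g(m, R) = (R + 1)*m = (1 + R)*m = m*(1 + R))
j = 180
((g(2, -5)*7)*E(1) - 266)*j = (((2*(1 - 5))*7)/1 - 266)*180 = (((2*(-4))*7)*1 - 266)*180 = (-8*7*1 - 266)*180 = (-56*1 - 266)*180 = (-56 - 266)*180 = -322*180 = -57960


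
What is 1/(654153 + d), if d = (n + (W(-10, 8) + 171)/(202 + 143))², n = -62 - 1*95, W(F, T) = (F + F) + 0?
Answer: 119025/80778073021 ≈ 1.4735e-6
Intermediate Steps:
W(F, T) = 2*F (W(F, T) = 2*F + 0 = 2*F)
n = -157 (n = -62 - 95 = -157)
d = 2917512196/119025 (d = (-157 + (2*(-10) + 171)/(202 + 143))² = (-157 + (-20 + 171)/345)² = (-157 + 151*(1/345))² = (-157 + 151/345)² = (-54014/345)² = 2917512196/119025 ≈ 24512.)
1/(654153 + d) = 1/(654153 + 2917512196/119025) = 1/(80778073021/119025) = 119025/80778073021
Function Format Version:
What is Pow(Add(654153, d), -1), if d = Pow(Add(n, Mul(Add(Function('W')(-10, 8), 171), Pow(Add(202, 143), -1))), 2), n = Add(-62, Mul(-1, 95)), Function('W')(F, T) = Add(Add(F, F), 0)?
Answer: Rational(119025, 80778073021) ≈ 1.4735e-6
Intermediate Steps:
Function('W')(F, T) = Mul(2, F) (Function('W')(F, T) = Add(Mul(2, F), 0) = Mul(2, F))
n = -157 (n = Add(-62, -95) = -157)
d = Rational(2917512196, 119025) (d = Pow(Add(-157, Mul(Add(Mul(2, -10), 171), Pow(Add(202, 143), -1))), 2) = Pow(Add(-157, Mul(Add(-20, 171), Pow(345, -1))), 2) = Pow(Add(-157, Mul(151, Rational(1, 345))), 2) = Pow(Add(-157, Rational(151, 345)), 2) = Pow(Rational(-54014, 345), 2) = Rational(2917512196, 119025) ≈ 24512.)
Pow(Add(654153, d), -1) = Pow(Add(654153, Rational(2917512196, 119025)), -1) = Pow(Rational(80778073021, 119025), -1) = Rational(119025, 80778073021)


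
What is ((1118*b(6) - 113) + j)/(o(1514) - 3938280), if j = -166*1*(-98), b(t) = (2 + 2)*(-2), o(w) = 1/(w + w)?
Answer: -21834908/11925111839 ≈ -0.0018310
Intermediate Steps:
o(w) = 1/(2*w)
b(t) = -8 (b(t) = 4*(-2) = -8)
j = 16268 (j = -166*(-98) = 16268)
((1118*b(6) - 113) + j)/(o(1514) - 3938280) = ((1118*(-8) - 113) + 16268)/((1/2)/1514 - 3938280) = ((-8944 - 113) + 16268)/((1/2)*(1/1514) - 3938280) = (-9057 + 16268)/(1/3028 - 3938280) = 7211/(-11925111839/3028) = 7211*(-3028/11925111839) = -21834908/11925111839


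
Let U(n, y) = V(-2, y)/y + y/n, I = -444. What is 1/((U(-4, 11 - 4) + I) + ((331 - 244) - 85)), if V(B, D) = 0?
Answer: -4/1775 ≈ -0.0022535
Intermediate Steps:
U(n, y) = y/n (U(n, y) = 0/y + y/n = 0 + y/n = y/n)
1/((U(-4, 11 - 4) + I) + ((331 - 244) - 85)) = 1/(((11 - 4)/(-4) - 444) + ((331 - 244) - 85)) = 1/((7*(-1/4) - 444) + (87 - 85)) = 1/((-7/4 - 444) + 2) = 1/(-1783/4 + 2) = 1/(-1775/4) = -4/1775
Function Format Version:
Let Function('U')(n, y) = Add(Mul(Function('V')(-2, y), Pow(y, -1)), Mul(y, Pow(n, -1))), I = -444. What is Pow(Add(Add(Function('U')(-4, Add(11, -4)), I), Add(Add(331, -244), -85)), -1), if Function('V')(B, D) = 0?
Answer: Rational(-4, 1775) ≈ -0.0022535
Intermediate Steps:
Function('U')(n, y) = Mul(y, Pow(n, -1)) (Function('U')(n, y) = Add(Mul(0, Pow(y, -1)), Mul(y, Pow(n, -1))) = Add(0, Mul(y, Pow(n, -1))) = Mul(y, Pow(n, -1)))
Pow(Add(Add(Function('U')(-4, Add(11, -4)), I), Add(Add(331, -244), -85)), -1) = Pow(Add(Add(Mul(Add(11, -4), Pow(-4, -1)), -444), Add(Add(331, -244), -85)), -1) = Pow(Add(Add(Mul(7, Rational(-1, 4)), -444), Add(87, -85)), -1) = Pow(Add(Add(Rational(-7, 4), -444), 2), -1) = Pow(Add(Rational(-1783, 4), 2), -1) = Pow(Rational(-1775, 4), -1) = Rational(-4, 1775)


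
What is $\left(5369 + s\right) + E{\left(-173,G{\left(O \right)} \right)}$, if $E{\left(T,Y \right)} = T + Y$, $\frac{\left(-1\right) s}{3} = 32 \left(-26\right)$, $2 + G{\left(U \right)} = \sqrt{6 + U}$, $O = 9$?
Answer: $7690 + \sqrt{15} \approx 7693.9$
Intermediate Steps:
$G{\left(U \right)} = -2 + \sqrt{6 + U}$
$s = 2496$ ($s = - 3 \cdot 32 \left(-26\right) = \left(-3\right) \left(-832\right) = 2496$)
$\left(5369 + s\right) + E{\left(-173,G{\left(O \right)} \right)} = \left(5369 + 2496\right) - \left(175 - \sqrt{6 + 9}\right) = 7865 - \left(175 - \sqrt{15}\right) = 7690 + \sqrt{15}$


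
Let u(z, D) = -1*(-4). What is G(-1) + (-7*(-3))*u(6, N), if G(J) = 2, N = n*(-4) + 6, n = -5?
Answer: 86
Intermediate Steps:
N = 26 (N = -5*(-4) + 6 = 20 + 6 = 26)
u(z, D) = 4
G(-1) + (-7*(-3))*u(6, N) = 2 - 7*(-3)*4 = 2 + 21*4 = 2 + 84 = 86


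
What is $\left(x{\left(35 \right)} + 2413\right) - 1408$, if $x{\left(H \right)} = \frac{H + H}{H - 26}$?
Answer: $\frac{9115}{9} \approx 1012.8$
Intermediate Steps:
$x{\left(H \right)} = \frac{2 H}{-26 + H}$
$\left(x{\left(35 \right)} + 2413\right) - 1408 = \left(2 \cdot 35 \frac{1}{-26 + 35} + 2413\right) - 1408 = \left(2 \cdot 35 \cdot \frac{1}{9} + 2413\right) - 1408 = \left(\frac{70}{9} + 2413\right) - 1408 = \frac{21787}{9} - 1408 = \frac{9115}{9}$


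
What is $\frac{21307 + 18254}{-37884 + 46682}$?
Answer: $\frac{39561}{8798} \approx 4.4966$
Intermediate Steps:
$\frac{21307 + 18254}{-37884 + 46682} = \frac{39561}{8798}$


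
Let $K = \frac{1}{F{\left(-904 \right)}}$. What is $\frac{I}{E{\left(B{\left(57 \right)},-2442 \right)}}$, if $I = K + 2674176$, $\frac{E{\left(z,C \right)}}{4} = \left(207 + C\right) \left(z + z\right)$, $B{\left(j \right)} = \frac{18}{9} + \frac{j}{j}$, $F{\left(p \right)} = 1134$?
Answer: $- \frac{606503117}{12165552} \approx -49.854$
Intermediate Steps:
$B{\left(j \right)} = 3$ ($B{\left(j \right)} = 18 \cdot \frac{1}{9} + 1 = 2 + 1 = 3$)
$E{\left(z,C \right)} = 8 z \left(207 + C\right)$ ($E{\left(z,C \right)} = 4 \left(207 + C\right) \left(z + z\right) = 4 \left(207 + C\right) 2 z = 4 \cdot 2 z \left(207 + C\right) = 8 z \left(207 + C\right)$)
$K = \frac{1}{1134} \approx 0.00088183$
$I = \frac{3032515585}{1134}$ ($I = \frac{1}{1134} + 2674176 = \frac{3032515585}{1134} \approx 2.6742 \cdot 10^{6}$)
$\frac{I}{E{\left(B{\left(57 \right)},-2442 \right)}} = \frac{3032515585}{1134 \cdot 8 \cdot 3 \left(207 - 2442\right)} = \frac{3032515585}{1134 \cdot 8 \cdot 3 \left(-2235\right)} = \frac{3032515585}{1134 \left(-53640\right)} = \frac{3032515585}{1134} \left(- \frac{1}{53640}\right) = - \frac{606503117}{12165552}$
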